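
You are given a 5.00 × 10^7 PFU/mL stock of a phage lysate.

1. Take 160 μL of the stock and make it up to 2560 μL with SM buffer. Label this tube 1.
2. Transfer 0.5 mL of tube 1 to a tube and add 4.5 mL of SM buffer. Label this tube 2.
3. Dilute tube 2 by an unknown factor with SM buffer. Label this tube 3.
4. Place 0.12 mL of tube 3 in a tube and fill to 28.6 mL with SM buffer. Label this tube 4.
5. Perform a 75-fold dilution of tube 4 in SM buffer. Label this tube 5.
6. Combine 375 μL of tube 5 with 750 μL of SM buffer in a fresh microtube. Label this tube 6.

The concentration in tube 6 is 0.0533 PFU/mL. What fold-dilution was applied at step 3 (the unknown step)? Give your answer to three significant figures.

109-fold

Step 1: 160 μL brought to 2560 μL → factor 2560/160 = 16
Step 2: 0.5 mL + 4.5 mL = 5 mL total → factor 5/0.5 = 10
Step 3: unknown factor x
Step 4: 0.12 mL brought to 28.6 mL → factor 28.6/0.12 = 238.33
Step 5: 75-fold → factor 75
Step 6: 375 μL + 750 μL = 1125 μL total → factor 1125/375 = 3
Product of known-step factors = 8.58 × 10^6
Overall factor = 5.00 × 10^7 PFU/mL / (0.0533 PFU/mL) = 9.3809 × 10^8
x = 9.3809 × 10^8 / 8.58 × 10^6 = 109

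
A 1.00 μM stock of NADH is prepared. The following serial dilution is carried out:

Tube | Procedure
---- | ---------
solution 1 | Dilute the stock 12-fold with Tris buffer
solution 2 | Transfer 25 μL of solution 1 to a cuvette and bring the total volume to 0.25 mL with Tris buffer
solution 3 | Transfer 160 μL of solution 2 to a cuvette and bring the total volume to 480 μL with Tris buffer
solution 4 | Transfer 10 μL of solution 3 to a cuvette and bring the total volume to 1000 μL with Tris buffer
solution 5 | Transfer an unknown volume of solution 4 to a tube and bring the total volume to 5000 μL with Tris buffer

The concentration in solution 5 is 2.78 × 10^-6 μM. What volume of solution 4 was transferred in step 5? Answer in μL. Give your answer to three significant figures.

Step 1: 12-fold → factor 12
Step 2: 25 μL brought to 0.25 mL → factor 250/25 = 10
Step 3: 160 μL brought to 480 μL → factor 480/160 = 3
Step 4: 10 μL brought to 1000 μL → factor 1000/10 = 100
Step 5: v brought to 5000 μL → factor = 5000 μL/v
Product of known-step factors = 36000
Overall factor = 1.00 μM / (2.78 × 10^-6 μM) = 3.5971 × 10^5
Step-5 factor = 3.5971 × 10^5 / 36000 = 9.992
v = 5000 μL / 9.992 = 500 μL

500 μL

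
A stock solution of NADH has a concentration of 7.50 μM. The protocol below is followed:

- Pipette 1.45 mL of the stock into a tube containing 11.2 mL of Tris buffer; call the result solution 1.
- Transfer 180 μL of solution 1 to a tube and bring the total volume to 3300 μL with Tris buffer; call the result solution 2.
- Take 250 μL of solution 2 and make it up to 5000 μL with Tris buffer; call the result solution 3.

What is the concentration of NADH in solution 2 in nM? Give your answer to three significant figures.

46.9 nM

Step 1: 1.45 mL + 11.2 mL = 12.65 mL total → factor 12.65/1.45 = 8.7241
Step 2: 180 μL brought to 3300 μL → factor 3300/180 = 18.333
Dilution factor through solution 2 = 8.7241 × 18.333 = 159.94
[solution 2] = 7.50 μM / 159.94 = 0.04689 μM = 46.9 nM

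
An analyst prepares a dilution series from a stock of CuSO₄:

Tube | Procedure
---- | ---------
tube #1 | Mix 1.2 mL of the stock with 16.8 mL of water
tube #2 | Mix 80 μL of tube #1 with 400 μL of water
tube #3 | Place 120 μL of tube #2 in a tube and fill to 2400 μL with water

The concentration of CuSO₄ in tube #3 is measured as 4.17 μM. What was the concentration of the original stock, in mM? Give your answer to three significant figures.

7.51 mM

Step 1: 1.2 mL + 16.8 mL = 18 mL total → factor 18/1.2 = 15
Step 2: 80 μL + 400 μL = 480 μL total → factor 480/80 = 6
Step 3: 120 μL brought to 2400 μL → factor 2400/120 = 20
Overall dilution factor = 15 × 6 × 20 = 1800
Stock = 4.17 μM × 1800 = 7506 μM = 7.51 mM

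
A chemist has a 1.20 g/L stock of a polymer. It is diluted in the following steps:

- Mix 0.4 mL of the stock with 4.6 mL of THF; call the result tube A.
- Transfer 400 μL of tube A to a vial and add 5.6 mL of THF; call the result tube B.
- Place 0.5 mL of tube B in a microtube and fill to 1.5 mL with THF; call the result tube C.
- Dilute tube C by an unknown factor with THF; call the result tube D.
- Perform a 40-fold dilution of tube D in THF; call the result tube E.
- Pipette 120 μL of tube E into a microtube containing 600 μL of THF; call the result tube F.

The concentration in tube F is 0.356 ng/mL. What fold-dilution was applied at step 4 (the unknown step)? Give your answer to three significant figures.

Step 1: 0.4 mL + 4.6 mL = 5 mL total → factor 5/0.4 = 12.5
Step 2: 400 μL + 5.6 mL = 6000 μL total → factor 6000/400 = 15
Step 3: 0.5 mL brought to 1.5 mL → factor 1.5/0.5 = 3
Step 4: unknown factor x
Step 5: 40-fold → factor 40
Step 6: 120 μL + 600 μL = 720 μL total → factor 720/120 = 6
Product of known-step factors = 1.35 × 10^5
Overall factor = 1.20 g/L / (0.356 ng/mL) = 3.3708 × 10^6
x = 3.3708 × 10^6 / 1.35 × 10^5 = 25.0

25.0-fold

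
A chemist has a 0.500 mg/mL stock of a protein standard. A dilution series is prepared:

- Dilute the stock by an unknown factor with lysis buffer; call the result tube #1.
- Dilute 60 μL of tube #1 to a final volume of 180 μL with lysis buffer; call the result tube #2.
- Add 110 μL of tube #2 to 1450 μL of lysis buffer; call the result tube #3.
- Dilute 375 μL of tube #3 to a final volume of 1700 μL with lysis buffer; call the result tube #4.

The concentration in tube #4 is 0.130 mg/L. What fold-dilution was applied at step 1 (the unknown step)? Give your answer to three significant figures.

19.9-fold

Step 1: unknown factor x
Step 2: 60 μL brought to 180 μL → factor 180/60 = 3
Step 3: 110 μL + 1450 μL = 1560 μL total → factor 1560/110 = 14.182
Step 4: 375 μL brought to 1700 μL → factor 1700/375 = 4.5333
Product of known-step factors = 192.87
Overall factor = 0.500 mg/mL / (0.130 mg/L) = 3846.2
x = 3846.2 / 192.87 = 19.9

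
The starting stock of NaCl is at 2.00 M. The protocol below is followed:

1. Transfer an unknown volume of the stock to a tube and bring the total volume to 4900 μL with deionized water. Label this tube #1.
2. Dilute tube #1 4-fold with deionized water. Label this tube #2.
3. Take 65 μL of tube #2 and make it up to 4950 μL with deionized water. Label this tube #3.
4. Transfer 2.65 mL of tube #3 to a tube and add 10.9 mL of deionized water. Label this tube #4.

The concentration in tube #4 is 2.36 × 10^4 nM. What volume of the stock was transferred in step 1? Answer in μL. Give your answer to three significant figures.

Step 1: v brought to 4900 μL → factor = 4900 μL/v
Step 2: 4-fold → factor 4
Step 3: 65 μL brought to 4950 μL → factor 4950/65 = 76.154
Step 4: 2.65 mL + 10.9 mL = 13.55 mL total → factor 13.55/2.65 = 5.1132
Product of known-step factors = 1557.6
Overall factor = 2.00 M / (2.36 × 10^4 nM) = 84746
Step-1 factor = 84746 / 1557.6 = 54.409
v = 4900 μL / 54.409 = 90.1 μL

90.1 μL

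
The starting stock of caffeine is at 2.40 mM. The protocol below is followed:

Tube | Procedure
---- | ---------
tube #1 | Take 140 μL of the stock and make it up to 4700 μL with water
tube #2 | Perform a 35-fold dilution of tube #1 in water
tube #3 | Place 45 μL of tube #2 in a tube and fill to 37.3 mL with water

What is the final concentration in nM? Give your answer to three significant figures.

Step 1: 140 μL brought to 4700 μL → factor 4700/140 = 33.571
Step 2: 35-fold → factor 35
Step 3: 45 μL brought to 37.3 mL → factor 37300/45 = 828.89
Overall dilution factor = 33.571 × 35 × 828.89 = 9.7394 × 10^5
Final = 2.40 mM / 9.7394 × 10^5 = 2.464 × 10^-6 mM = 2.46 nM

2.46 nM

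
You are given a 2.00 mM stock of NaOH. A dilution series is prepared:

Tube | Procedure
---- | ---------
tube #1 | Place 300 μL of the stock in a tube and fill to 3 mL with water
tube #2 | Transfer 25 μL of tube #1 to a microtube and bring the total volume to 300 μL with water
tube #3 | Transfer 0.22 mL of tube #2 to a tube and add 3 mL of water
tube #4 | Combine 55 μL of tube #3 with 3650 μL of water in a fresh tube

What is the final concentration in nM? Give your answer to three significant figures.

16.9 nM

Step 1: 300 μL brought to 3 mL → factor 3000/300 = 10
Step 2: 25 μL brought to 300 μL → factor 300/25 = 12
Step 3: 0.22 mL + 3 mL = 3.22 mL total → factor 3.22/0.22 = 14.636
Step 4: 55 μL + 3650 μL = 3705 μL total → factor 3705/55 = 67.364
Overall dilution factor = 10 × 12 × 14.636 × 67.364 = 1.1832 × 10^5
Final = 2.00 mM / 1.1832 × 10^5 = 1.690 × 10^-5 mM = 16.9 nM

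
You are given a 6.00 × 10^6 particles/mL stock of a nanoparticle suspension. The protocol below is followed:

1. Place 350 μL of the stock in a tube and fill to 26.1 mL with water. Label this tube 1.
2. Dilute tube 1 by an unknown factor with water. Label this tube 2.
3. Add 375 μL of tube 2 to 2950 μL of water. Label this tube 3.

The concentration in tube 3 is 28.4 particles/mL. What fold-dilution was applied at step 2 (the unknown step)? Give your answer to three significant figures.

320-fold

Step 1: 350 μL brought to 26.1 mL → factor 26100/350 = 74.571
Step 2: unknown factor x
Step 3: 375 μL + 2950 μL = 3325 μL total → factor 3325/375 = 8.8667
Product of known-step factors = 661.2
Overall factor = 6.00 × 10^6 particles/mL / (28.4 particles/mL) = 2.1127 × 10^5
x = 2.1127 × 10^5 / 661.2 = 320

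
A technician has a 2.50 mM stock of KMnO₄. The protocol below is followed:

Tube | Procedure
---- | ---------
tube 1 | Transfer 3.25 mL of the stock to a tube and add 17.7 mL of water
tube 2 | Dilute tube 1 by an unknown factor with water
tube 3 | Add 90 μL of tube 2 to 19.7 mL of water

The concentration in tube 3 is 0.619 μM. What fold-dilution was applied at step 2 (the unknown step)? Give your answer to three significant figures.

Step 1: 3.25 mL + 17.7 mL = 20.95 mL total → factor 20.95/3.25 = 6.4462
Step 2: unknown factor x
Step 3: 90 μL + 19.7 mL = 19790 μL total → factor 19790/90 = 219.89
Product of known-step factors = 1417.4
Overall factor = 2.50 mM / (0.619 μM) = 4038.8
x = 4038.8 / 1417.4 = 2.85

2.85-fold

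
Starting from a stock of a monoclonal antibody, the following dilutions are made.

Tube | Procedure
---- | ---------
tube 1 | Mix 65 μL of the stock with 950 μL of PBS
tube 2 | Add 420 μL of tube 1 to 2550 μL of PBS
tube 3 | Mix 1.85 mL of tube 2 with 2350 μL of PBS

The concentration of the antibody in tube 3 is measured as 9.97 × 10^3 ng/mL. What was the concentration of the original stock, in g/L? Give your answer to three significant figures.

Step 1: 65 μL + 950 μL = 1015 μL total → factor 1015/65 = 15.615
Step 2: 420 μL + 2550 μL = 2970 μL total → factor 2970/420 = 7.0714
Step 3: 1.85 mL + 2350 μL = 4.2 mL total → factor 4.2/1.85 = 2.2703
Overall dilution factor = 15.615 × 7.0714 × 2.2703 = 250.69
Stock = 9.97 × 10^3 ng/mL × 250.69 = 2.499 × 10^6 ng/mL = 2.50 g/L

2.50 g/L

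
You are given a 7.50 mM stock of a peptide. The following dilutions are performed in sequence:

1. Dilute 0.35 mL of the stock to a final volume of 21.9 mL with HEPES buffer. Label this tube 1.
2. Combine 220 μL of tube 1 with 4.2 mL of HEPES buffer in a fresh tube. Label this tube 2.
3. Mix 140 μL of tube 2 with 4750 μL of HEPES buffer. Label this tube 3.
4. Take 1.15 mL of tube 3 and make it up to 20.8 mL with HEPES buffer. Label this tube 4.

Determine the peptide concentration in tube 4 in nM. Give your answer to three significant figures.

9.44 nM

Step 1: 0.35 mL brought to 21.9 mL → factor 21.9/0.35 = 62.571
Step 2: 220 μL + 4.2 mL = 4420 μL total → factor 4420/220 = 20.091
Step 3: 140 μL + 4750 μL = 4890 μL total → factor 4890/140 = 34.929
Step 4: 1.15 mL brought to 20.8 mL → factor 20.8/1.15 = 18.087
Overall dilution factor = 62.571 × 20.091 × 34.929 × 18.087 = 7.9419 × 10^5
Final = 7.50 mM / 7.9419 × 10^5 = 9.444 × 10^-6 mM = 9.44 nM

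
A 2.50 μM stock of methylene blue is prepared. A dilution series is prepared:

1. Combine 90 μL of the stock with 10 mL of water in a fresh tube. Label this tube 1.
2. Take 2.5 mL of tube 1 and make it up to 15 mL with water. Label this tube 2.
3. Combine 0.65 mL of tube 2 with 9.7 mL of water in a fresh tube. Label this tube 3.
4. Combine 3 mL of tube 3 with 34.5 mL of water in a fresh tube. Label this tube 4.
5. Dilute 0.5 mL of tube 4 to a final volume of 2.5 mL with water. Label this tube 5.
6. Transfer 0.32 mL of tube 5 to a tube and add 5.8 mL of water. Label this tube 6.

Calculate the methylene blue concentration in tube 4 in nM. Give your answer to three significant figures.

0.0187 nM

Step 1: 90 μL + 10 mL = 10090 μL total → factor 10090/90 = 112.11
Step 2: 2.5 mL brought to 15 mL → factor 15/2.5 = 6
Step 3: 0.65 mL + 9.7 mL = 10.35 mL total → factor 10.35/0.65 = 15.923
Step 4: 3 mL + 34.5 mL = 37.5 mL total → factor 37.5/3 = 12.5
Dilution factor through tube 4 = 112.11 × 6 × 15.923 × 12.5 = 1.3389 × 10^5
[tube 4] = 2.50 μM / 1.3389 × 10^5 = 1.867 × 10^-5 μM = 0.0187 nM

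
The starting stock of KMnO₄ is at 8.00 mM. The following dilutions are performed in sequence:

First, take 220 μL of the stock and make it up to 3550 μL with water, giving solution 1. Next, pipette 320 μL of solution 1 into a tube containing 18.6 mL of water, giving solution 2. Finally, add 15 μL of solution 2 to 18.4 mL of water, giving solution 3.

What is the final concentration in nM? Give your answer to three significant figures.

6.83 nM

Step 1: 220 μL brought to 3550 μL → factor 3550/220 = 16.136
Step 2: 320 μL + 18.6 mL = 18920 μL total → factor 18920/320 = 59.125
Step 3: 15 μL + 18.4 mL = 18415 μL total → factor 18415/15 = 1227.7
Overall dilution factor = 16.136 × 59.125 × 1227.7 = 1.1713 × 10^6
Final = 8.00 mM / 1.1713 × 10^6 = 6.830 × 10^-6 mM = 6.83 nM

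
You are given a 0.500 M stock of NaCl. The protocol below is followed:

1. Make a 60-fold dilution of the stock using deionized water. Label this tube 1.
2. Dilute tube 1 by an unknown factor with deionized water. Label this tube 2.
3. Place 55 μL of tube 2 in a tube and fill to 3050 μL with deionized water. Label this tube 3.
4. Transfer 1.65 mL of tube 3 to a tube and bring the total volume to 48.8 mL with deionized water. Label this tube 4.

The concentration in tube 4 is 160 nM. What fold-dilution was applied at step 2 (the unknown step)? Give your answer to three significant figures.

31.8-fold

Step 1: 60-fold → factor 60
Step 2: unknown factor x
Step 3: 55 μL brought to 3050 μL → factor 3050/55 = 55.455
Step 4: 1.65 mL brought to 48.8 mL → factor 48.8/1.65 = 29.576
Product of known-step factors = 98407
Overall factor = 0.500 M / (160 nM) = 3.125 × 10^6
x = 3.125 × 10^6 / 98407 = 31.8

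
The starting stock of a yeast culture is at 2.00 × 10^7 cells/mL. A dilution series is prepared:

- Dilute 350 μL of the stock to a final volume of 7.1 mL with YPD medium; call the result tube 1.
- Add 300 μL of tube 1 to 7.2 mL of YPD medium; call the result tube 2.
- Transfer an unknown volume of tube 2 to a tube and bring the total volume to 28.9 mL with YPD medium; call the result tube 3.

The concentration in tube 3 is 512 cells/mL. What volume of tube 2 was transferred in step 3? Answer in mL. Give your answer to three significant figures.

Step 1: 350 μL brought to 7.1 mL → factor 7100/350 = 20.286
Step 2: 300 μL + 7.2 mL = 7500 μL total → factor 7500/300 = 25
Step 3: v brought to 28.9 mL → factor = 28.9 mL/v
Product of known-step factors = 507.14
Overall factor = 2.00 × 10^7 cells/mL / (512 cells/mL) = 39062
Step-3 factor = 39062 / 507.14 = 77.025
v = 28.9 mL / 77.025 = 0.375 mL

0.375 mL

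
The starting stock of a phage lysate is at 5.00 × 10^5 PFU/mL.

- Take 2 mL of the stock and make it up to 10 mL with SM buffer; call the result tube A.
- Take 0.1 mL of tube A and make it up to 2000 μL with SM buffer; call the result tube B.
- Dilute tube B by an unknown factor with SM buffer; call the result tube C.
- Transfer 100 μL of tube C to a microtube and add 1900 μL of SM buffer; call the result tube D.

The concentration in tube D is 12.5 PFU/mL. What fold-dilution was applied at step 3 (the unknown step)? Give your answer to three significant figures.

20.0-fold

Step 1: 2 mL brought to 10 mL → factor 10/2 = 5
Step 2: 0.1 mL brought to 2000 μL → factor 2/0.1 = 20
Step 3: unknown factor x
Step 4: 100 μL + 1900 μL = 2000 μL total → factor 2000/100 = 20
Product of known-step factors = 2000
Overall factor = 5.00 × 10^5 PFU/mL / (12.5 PFU/mL) = 40000
x = 40000 / 2000 = 20.0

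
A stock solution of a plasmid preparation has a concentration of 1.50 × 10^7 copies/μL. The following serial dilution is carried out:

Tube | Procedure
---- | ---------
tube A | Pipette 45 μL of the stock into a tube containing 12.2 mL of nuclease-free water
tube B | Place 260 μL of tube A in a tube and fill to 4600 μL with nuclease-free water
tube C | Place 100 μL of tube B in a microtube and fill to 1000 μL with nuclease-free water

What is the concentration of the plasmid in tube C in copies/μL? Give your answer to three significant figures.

Step 1: 45 μL + 12.2 mL = 12245 μL total → factor 12245/45 = 272.11
Step 2: 260 μL brought to 4600 μL → factor 4600/260 = 17.692
Step 3: 100 μL brought to 1000 μL → factor 1000/100 = 10
Overall dilution factor = 272.11 × 17.692 × 10 = 48143
Final = 1.50 × 10^7 copies/μL / 48143 = 312 copies/μL

312 copies/μL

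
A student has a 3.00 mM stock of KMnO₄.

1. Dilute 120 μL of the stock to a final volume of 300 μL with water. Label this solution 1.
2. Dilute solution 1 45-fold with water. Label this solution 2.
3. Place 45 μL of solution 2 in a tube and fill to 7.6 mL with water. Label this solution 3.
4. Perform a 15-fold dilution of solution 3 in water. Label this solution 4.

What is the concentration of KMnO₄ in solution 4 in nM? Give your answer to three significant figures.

Step 1: 120 μL brought to 300 μL → factor 300/120 = 2.5
Step 2: 45-fold → factor 45
Step 3: 45 μL brought to 7.6 mL → factor 7600/45 = 168.89
Step 4: 15-fold → factor 15
Overall dilution factor = 2.5 × 45 × 168.89 × 15 = 2.85 × 10^5
Final = 3.00 mM / 2.85 × 10^5 = 1.053 × 10^-5 mM = 10.5 nM

10.5 nM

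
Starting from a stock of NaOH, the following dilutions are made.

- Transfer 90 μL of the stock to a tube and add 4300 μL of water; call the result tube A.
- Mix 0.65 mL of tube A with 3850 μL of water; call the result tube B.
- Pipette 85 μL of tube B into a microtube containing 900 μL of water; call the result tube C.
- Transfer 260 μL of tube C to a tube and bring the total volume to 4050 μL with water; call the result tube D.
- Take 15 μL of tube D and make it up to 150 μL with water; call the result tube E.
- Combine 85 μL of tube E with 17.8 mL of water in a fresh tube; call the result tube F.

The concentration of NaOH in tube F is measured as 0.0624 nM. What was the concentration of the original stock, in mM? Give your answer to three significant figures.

8.00 mM

Step 1: 90 μL + 4300 μL = 4390 μL total → factor 4390/90 = 48.778
Step 2: 0.65 mL + 3850 μL = 4.5 mL total → factor 4.5/0.65 = 6.9231
Step 3: 85 μL + 900 μL = 985 μL total → factor 985/85 = 11.588
Step 4: 260 μL brought to 4050 μL → factor 4050/260 = 15.577
Step 5: 15 μL brought to 150 μL → factor 150/15 = 10
Step 6: 85 μL + 17.8 mL = 17885 μL total → factor 17885/85 = 210.41
Overall dilution factor = 48.778 × 6.9231 × 11.588 × 15.577 × 10 × 210.41 = 1.2826 × 10^8
Stock = 0.0624 nM × 1.2826 × 10^8 = 8.003 × 10^6 nM = 8.00 mM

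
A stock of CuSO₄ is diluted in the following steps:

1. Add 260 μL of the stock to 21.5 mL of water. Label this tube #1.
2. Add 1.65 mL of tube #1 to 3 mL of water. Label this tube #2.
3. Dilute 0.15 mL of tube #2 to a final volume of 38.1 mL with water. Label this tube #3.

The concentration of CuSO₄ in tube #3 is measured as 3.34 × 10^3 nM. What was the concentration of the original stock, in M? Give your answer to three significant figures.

Step 1: 260 μL + 21.5 mL = 21760 μL total → factor 21760/260 = 83.692
Step 2: 1.65 mL + 3 mL = 4.65 mL total → factor 4.65/1.65 = 2.8182
Step 3: 0.15 mL brought to 38.1 mL → factor 38.1/0.15 = 254
Overall dilution factor = 83.692 × 2.8182 × 254 = 59908
Stock = 3.34 × 10^3 nM × 59908 = 2.001 × 10^8 nM = 0.200 M

0.200 M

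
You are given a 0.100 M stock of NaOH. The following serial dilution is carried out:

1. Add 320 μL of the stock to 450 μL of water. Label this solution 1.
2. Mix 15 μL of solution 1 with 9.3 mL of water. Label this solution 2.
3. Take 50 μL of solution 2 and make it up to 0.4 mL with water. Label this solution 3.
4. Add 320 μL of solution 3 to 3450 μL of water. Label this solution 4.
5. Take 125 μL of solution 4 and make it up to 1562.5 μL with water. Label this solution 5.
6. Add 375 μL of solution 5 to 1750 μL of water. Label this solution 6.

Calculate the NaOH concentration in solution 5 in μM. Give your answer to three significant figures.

0.0568 μM

Step 1: 320 μL + 450 μL = 770 μL total → factor 770/320 = 2.4062
Step 2: 15 μL + 9.3 mL = 9315 μL total → factor 9315/15 = 621
Step 3: 50 μL brought to 0.4 mL → factor 400/50 = 8
Step 4: 320 μL + 3450 μL = 3770 μL total → factor 3770/320 = 11.781
Step 5: 125 μL brought to 1562.5 μL → factor 1562.5/125 = 12.5
Dilution factor through solution 5 = 2.4062 × 621 × 8 × 11.781 × 12.5 = 1.7605 × 10^6
[solution 5] = 0.100 M / 1.7605 × 10^6 = 5.680 × 10^-8 M = 0.0568 μM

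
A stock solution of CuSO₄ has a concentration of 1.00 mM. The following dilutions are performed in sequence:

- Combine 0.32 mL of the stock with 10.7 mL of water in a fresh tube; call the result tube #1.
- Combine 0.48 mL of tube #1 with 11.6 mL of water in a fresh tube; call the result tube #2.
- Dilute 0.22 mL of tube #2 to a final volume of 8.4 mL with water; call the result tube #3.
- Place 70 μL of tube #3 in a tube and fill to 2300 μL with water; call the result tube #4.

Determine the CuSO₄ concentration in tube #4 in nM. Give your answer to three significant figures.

Step 1: 0.32 mL + 10.7 mL = 11.02 mL total → factor 11.02/0.32 = 34.438
Step 2: 0.48 mL + 11.6 mL = 12.08 mL total → factor 12.08/0.48 = 25.167
Step 3: 0.22 mL brought to 8.4 mL → factor 8.4/0.22 = 38.182
Step 4: 70 μL brought to 2300 μL → factor 2300/70 = 32.857
Overall dilution factor = 34.438 × 25.167 × 38.182 × 32.857 = 1.0873 × 10^6
Final = 1.00 mM / 1.0873 × 10^6 = 9.197 × 10^-7 mM = 0.920 nM

0.920 nM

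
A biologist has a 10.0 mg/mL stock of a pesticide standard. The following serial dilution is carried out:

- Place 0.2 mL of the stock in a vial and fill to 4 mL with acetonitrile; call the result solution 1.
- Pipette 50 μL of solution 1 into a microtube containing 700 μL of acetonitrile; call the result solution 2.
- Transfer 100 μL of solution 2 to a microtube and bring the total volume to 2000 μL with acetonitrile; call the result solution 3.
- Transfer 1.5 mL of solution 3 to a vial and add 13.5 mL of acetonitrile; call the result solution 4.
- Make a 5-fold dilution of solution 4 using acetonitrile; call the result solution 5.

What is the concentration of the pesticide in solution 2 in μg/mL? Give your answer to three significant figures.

Step 1: 0.2 mL brought to 4 mL → factor 4/0.2 = 20
Step 2: 50 μL + 700 μL = 750 μL total → factor 750/50 = 15
Dilution factor through solution 2 = 20 × 15 = 300
[solution 2] = 10.0 mg/mL / 300 = 0.03333 mg/mL = 33.3 μg/mL

33.3 μg/mL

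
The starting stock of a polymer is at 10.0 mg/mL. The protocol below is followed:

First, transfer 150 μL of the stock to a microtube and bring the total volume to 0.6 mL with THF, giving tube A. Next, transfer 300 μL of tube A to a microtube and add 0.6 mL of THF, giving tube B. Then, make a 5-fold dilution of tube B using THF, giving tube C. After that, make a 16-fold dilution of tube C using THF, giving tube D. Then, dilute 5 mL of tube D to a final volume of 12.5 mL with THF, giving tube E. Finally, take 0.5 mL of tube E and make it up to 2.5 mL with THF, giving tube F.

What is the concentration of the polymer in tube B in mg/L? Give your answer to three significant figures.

Step 1: 150 μL brought to 0.6 mL → factor 600/150 = 4
Step 2: 300 μL + 0.6 mL = 900 μL total → factor 900/300 = 3
Dilution factor through tube B = 4 × 3 = 12
[tube B] = 10.0 mg/mL / 12 = 0.8333 mg/mL = 833 mg/L

833 mg/L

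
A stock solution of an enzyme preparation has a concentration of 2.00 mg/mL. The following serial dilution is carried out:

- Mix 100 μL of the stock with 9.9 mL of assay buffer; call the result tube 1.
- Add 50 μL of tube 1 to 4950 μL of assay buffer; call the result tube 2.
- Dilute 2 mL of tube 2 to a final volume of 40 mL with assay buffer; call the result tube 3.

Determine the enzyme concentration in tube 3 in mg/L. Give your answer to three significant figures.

0.0100 mg/L

Step 1: 100 μL + 9.9 mL = 10000 μL total → factor 10000/100 = 100
Step 2: 50 μL + 4950 μL = 5000 μL total → factor 5000/50 = 100
Step 3: 2 mL brought to 40 mL → factor 40/2 = 20
Overall dilution factor = 100 × 100 × 20 = 2 × 10^5
Final = 2.00 mg/mL / 2 × 10^5 = 1.000 × 10^-5 mg/mL = 0.0100 mg/L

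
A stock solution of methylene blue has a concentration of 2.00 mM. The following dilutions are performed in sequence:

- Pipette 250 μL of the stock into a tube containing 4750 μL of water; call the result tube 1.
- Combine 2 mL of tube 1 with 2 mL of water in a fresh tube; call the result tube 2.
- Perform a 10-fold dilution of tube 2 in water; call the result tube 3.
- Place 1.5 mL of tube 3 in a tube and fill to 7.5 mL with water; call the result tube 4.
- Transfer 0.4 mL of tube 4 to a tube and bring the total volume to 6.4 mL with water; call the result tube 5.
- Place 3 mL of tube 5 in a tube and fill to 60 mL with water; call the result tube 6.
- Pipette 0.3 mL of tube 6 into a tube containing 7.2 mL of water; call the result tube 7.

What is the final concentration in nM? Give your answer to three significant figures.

0.125 nM

Step 1: 250 μL + 4750 μL = 5000 μL total → factor 5000/250 = 20
Step 2: 2 mL + 2 mL = 4 mL total → factor 4/2 = 2
Step 3: 10-fold → factor 10
Step 4: 1.5 mL brought to 7.5 mL → factor 7.5/1.5 = 5
Step 5: 0.4 mL brought to 6.4 mL → factor 6.4/0.4 = 16
Step 6: 3 mL brought to 60 mL → factor 60/3 = 20
Step 7: 0.3 mL + 7.2 mL = 7.5 mL total → factor 7.5/0.3 = 25
Overall dilution factor = 20 × 2 × 10 × 5 × 16 × 20 × 25 = 1.6 × 10^7
Final = 2.00 mM / 1.6 × 10^7 = 1.250 × 10^-7 mM = 0.125 nM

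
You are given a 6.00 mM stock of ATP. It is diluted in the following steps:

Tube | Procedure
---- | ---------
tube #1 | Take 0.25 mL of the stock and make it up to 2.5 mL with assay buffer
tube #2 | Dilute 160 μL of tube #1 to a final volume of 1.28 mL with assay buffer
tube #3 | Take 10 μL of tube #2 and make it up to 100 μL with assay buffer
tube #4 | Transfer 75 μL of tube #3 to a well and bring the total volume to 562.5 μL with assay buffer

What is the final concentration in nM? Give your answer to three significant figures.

Step 1: 0.25 mL brought to 2.5 mL → factor 2.5/0.25 = 10
Step 2: 160 μL brought to 1.28 mL → factor 1280/160 = 8
Step 3: 10 μL brought to 100 μL → factor 100/10 = 10
Step 4: 75 μL brought to 562.5 μL → factor 562.5/75 = 7.5
Overall dilution factor = 10 × 8 × 10 × 7.5 = 6000
Final = 6.00 mM / 6000 = 0.001000 mM = 1.00 × 10^3 nM

1.00 × 10^3 nM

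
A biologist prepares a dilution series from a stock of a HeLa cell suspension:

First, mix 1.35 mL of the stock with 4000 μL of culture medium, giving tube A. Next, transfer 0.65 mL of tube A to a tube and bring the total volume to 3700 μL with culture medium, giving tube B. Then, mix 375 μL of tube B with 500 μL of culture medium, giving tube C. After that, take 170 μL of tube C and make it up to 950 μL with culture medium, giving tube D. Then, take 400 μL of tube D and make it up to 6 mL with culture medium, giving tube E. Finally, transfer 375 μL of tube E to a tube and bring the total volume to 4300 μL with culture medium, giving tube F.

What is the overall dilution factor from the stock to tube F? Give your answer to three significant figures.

Step 1: 1.35 mL + 4000 μL = 5.35 mL total → factor 5.35/1.35 = 3.963
Step 2: 0.65 mL brought to 3700 μL → factor 3.7/0.65 = 5.6923
Step 3: 375 μL + 500 μL = 875 μL total → factor 875/375 = 2.3333
Step 4: 170 μL brought to 950 μL → factor 950/170 = 5.5882
Step 5: 400 μL brought to 6 mL → factor 6000/400 = 15
Step 6: 375 μL brought to 4300 μL → factor 4300/375 = 11.467
Overall dilution factor = 3.963 × 5.6923 × 2.3333 × 5.5882 × 15 × 11.467 = 50593

5.06 × 10^4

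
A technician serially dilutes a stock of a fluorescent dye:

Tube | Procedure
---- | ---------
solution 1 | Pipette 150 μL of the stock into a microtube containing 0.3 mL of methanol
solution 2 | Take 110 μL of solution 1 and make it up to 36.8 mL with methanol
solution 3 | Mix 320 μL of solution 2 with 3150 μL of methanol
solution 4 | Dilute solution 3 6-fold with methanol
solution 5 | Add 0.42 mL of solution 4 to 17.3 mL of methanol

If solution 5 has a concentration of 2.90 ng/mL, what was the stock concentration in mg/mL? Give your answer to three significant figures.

Step 1: 150 μL + 0.3 mL = 450 μL total → factor 450/150 = 3
Step 2: 110 μL brought to 36.8 mL → factor 36800/110 = 334.55
Step 3: 320 μL + 3150 μL = 3470 μL total → factor 3470/320 = 10.844
Step 4: 6-fold → factor 6
Step 5: 0.42 mL + 17.3 mL = 17.72 mL total → factor 17.72/0.42 = 42.19
Overall dilution factor = 3 × 334.55 × 10.844 × 6 × 42.19 = 2.755 × 10^6
Stock = 2.90 ng/mL × 2.755 × 10^6 = 7.989 × 10^6 ng/mL = 7.99 mg/mL

7.99 mg/mL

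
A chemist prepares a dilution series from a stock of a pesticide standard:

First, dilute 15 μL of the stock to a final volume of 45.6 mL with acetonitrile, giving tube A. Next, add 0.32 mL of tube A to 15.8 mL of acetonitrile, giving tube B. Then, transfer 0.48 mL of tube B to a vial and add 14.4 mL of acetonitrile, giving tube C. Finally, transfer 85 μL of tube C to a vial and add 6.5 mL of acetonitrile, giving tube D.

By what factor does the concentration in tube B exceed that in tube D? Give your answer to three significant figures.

2.40 × 10^3

Step 1: 15 μL brought to 45.6 mL → factor 45600/15 = 3040
Step 2: 0.32 mL + 15.8 mL = 16.12 mL total → factor 16.12/0.32 = 50.375
Step 3: 0.48 mL + 14.4 mL = 14.88 mL total → factor 14.88/0.48 = 31
Step 4: 85 μL + 6.5 mL = 6585 μL total → factor 6585/85 = 77.471
Dilution factor to tube B = 1.5314 × 10^5; to tube D = 3.6778 × 10^8
[tube B]/[tube D] = (factor to tube D)/(factor to tube B) = 3.6778 × 10^8/1.5314 × 10^5 = 2.40 × 10^3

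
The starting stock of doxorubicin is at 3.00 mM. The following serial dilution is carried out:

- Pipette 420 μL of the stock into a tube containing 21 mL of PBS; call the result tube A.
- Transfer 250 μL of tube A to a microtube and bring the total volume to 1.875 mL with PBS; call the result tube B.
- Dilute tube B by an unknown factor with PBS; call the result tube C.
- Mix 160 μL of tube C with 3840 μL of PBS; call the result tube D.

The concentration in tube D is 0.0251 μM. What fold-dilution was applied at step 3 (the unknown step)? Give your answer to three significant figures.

Step 1: 420 μL + 21 mL = 21420 μL total → factor 21420/420 = 51
Step 2: 250 μL brought to 1.875 mL → factor 1875/250 = 7.5
Step 3: unknown factor x
Step 4: 160 μL + 3840 μL = 4000 μL total → factor 4000/160 = 25
Product of known-step factors = 9562.5
Overall factor = 3.00 mM / (0.0251 μM) = 1.1952 × 10^5
x = 1.1952 × 10^5 / 9562.5 = 12.5

12.5-fold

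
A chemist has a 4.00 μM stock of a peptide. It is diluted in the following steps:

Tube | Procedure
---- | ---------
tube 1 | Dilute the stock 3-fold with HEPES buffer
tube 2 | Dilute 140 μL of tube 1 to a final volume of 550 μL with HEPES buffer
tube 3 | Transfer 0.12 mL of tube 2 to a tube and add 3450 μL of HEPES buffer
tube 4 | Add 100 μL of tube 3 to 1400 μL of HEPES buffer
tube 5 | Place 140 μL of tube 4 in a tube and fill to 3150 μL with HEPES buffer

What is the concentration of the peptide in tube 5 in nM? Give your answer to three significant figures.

Step 1: 3-fold → factor 3
Step 2: 140 μL brought to 550 μL → factor 550/140 = 3.9286
Step 3: 0.12 mL + 3450 μL = 3.57 mL total → factor 3.57/0.12 = 29.75
Step 4: 100 μL + 1400 μL = 1500 μL total → factor 1500/100 = 15
Step 5: 140 μL brought to 3150 μL → factor 3150/140 = 22.5
Overall dilution factor = 3 × 3.9286 × 29.75 × 15 × 22.5 = 1.1834 × 10^5
Final = 4.00 μM / 1.1834 × 10^5 = 3.380 × 10^-5 μM = 0.0338 nM

0.0338 nM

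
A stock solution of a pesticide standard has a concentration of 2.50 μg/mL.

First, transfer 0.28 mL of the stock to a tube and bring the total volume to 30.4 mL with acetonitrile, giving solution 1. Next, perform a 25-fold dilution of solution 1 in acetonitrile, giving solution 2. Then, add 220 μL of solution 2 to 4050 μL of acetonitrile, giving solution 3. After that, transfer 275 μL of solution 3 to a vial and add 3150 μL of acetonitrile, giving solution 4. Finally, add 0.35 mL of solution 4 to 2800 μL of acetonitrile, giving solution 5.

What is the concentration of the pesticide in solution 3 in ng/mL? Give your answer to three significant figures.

Step 1: 0.28 mL brought to 30.4 mL → factor 30.4/0.28 = 108.57
Step 2: 25-fold → factor 25
Step 3: 220 μL + 4050 μL = 4270 μL total → factor 4270/220 = 19.409
Dilution factor through solution 3 = 108.57 × 25 × 19.409 = 52682
[solution 3] = 2.50 μg/mL / 52682 = 4.745 × 10^-5 μg/mL = 0.0475 ng/mL

0.0475 ng/mL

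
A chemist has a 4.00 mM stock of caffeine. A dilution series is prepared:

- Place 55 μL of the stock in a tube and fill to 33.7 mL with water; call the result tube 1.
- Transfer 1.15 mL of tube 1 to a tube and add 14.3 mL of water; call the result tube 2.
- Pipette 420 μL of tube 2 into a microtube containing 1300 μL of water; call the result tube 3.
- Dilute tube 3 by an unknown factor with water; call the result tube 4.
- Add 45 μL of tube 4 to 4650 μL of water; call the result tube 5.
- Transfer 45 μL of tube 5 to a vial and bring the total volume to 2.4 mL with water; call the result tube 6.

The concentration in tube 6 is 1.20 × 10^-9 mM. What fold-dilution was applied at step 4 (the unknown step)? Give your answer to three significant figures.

Step 1: 55 μL brought to 33.7 mL → factor 33700/55 = 612.73
Step 2: 1.15 mL + 14.3 mL = 15.45 mL total → factor 15.45/1.15 = 13.435
Step 3: 420 μL + 1300 μL = 1720 μL total → factor 1720/420 = 4.0952
Step 4: unknown factor x
Step 5: 45 μL + 4650 μL = 4695 μL total → factor 4695/45 = 104.33
Step 6: 45 μL brought to 2.4 mL → factor 2400/45 = 53.333
Product of known-step factors = 1.8759 × 10^8
Overall factor = 4.00 mM / (1.20 × 10^-9 mM) = 3.3333 × 10^9
x = 3.3333 × 10^9 / 1.8759 × 10^8 = 17.8

17.8-fold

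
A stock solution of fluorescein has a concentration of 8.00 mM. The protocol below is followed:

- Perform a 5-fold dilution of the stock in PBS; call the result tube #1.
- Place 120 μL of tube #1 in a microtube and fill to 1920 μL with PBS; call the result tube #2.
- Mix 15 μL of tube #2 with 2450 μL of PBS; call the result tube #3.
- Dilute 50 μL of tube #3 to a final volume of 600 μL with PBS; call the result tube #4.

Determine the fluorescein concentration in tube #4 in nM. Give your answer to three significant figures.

50.7 nM

Step 1: 5-fold → factor 5
Step 2: 120 μL brought to 1920 μL → factor 1920/120 = 16
Step 3: 15 μL + 2450 μL = 2465 μL total → factor 2465/15 = 164.33
Step 4: 50 μL brought to 600 μL → factor 600/50 = 12
Overall dilution factor = 5 × 16 × 164.33 × 12 = 1.5776 × 10^5
Final = 8.00 mM / 1.5776 × 10^5 = 5.071 × 10^-5 mM = 50.7 nM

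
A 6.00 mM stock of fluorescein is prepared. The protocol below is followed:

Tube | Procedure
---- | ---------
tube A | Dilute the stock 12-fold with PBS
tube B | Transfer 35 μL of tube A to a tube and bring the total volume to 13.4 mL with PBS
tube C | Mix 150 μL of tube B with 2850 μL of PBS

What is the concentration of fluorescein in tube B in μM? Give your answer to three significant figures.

Step 1: 12-fold → factor 12
Step 2: 35 μL brought to 13.4 mL → factor 13400/35 = 382.86
Dilution factor through tube B = 12 × 382.86 = 4594.3
[tube B] = 6.00 mM / 4594.3 = 0.001306 mM = 1.31 μM

1.31 μM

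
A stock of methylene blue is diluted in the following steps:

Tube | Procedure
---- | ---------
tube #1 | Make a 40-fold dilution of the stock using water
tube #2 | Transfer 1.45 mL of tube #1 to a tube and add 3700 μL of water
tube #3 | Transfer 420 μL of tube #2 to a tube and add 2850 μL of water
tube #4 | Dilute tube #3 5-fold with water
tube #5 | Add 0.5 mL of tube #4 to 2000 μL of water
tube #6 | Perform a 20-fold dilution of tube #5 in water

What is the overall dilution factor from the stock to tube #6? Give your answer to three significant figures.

Step 1: 40-fold → factor 40
Step 2: 1.45 mL + 3700 μL = 5.15 mL total → factor 5.15/1.45 = 3.5517
Step 3: 420 μL + 2850 μL = 3270 μL total → factor 3270/420 = 7.7857
Step 4: 5-fold → factor 5
Step 5: 0.5 mL + 2000 μL = 2.5 mL total → factor 2.5/0.5 = 5
Step 6: 20-fold → factor 20
Overall dilution factor = 40 × 3.5517 × 7.7857 × 5 × 5 × 20 = 5.5305 × 10^5

5.53 × 10^5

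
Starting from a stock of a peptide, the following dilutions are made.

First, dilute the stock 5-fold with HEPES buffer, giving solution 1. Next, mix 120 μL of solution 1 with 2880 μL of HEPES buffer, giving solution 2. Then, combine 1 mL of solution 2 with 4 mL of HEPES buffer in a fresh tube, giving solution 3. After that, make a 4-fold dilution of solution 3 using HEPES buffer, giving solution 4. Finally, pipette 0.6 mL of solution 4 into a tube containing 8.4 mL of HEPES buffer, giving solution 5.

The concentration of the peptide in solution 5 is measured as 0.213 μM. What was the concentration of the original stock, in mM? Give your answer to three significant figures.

7.99 mM

Step 1: 5-fold → factor 5
Step 2: 120 μL + 2880 μL = 3000 μL total → factor 3000/120 = 25
Step 3: 1 mL + 4 mL = 5 mL total → factor 5/1 = 5
Step 4: 4-fold → factor 4
Step 5: 0.6 mL + 8.4 mL = 9 mL total → factor 9/0.6 = 15
Overall dilution factor = 5 × 25 × 5 × 4 × 15 = 37500
Stock = 0.213 μM × 37500 = 7988 μM = 7.99 mM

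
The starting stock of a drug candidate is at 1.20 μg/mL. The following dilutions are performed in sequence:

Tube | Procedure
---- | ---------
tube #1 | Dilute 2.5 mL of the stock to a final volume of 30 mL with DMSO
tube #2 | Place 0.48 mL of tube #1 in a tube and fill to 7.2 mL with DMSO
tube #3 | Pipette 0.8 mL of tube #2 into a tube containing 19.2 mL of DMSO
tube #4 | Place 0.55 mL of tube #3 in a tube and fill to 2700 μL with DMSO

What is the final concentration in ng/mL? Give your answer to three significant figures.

0.0543 ng/mL

Step 1: 2.5 mL brought to 30 mL → factor 30/2.5 = 12
Step 2: 0.48 mL brought to 7.2 mL → factor 7.2/0.48 = 15
Step 3: 0.8 mL + 19.2 mL = 20 mL total → factor 20/0.8 = 25
Step 4: 0.55 mL brought to 2700 μL → factor 2.7/0.55 = 4.9091
Overall dilution factor = 12 × 15 × 25 × 4.9091 = 22091
Final = 1.20 μg/mL / 22091 = 5.432 × 10^-5 μg/mL = 0.0543 ng/mL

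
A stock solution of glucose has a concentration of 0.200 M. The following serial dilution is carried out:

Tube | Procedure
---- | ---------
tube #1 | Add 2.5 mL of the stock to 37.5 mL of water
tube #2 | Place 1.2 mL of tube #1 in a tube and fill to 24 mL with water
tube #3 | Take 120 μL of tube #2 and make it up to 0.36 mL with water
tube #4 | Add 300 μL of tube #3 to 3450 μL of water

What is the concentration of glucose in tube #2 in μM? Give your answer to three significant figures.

Step 1: 2.5 mL + 37.5 mL = 40 mL total → factor 40/2.5 = 16
Step 2: 1.2 mL brought to 24 mL → factor 24/1.2 = 20
Dilution factor through tube #2 = 16 × 20 = 320
[tube #2] = 0.200 M / 320 = 0.0006250 M = 625 μM

625 μM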